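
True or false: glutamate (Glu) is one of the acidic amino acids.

True

Aspartate (D) and glutamate (E) have carboxylic-acid side chains and are the acidic amino acids.
Glutamate is in this group.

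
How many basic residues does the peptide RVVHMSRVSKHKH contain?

Lysine (K), arginine (R), and histidine (H) have basic, nitrogen-containing side chains.
Matching residues: R1, H4, R7, K10, H11, K12, H13.

7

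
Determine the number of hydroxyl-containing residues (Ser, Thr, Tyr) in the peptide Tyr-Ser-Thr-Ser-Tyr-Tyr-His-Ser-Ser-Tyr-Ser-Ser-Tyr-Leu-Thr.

Matching residues: Tyr1, Ser2, Thr3, Ser4, Tyr5, Tyr6, Ser8, Ser9, Tyr10, Ser11, Ser12, Tyr13, Thr15.

13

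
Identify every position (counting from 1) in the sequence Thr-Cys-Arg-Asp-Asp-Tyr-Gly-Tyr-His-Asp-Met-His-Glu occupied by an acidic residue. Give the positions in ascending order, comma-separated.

Matching residues: Asp4, Asp5, Asp10, Glu13.

4, 5, 10, 13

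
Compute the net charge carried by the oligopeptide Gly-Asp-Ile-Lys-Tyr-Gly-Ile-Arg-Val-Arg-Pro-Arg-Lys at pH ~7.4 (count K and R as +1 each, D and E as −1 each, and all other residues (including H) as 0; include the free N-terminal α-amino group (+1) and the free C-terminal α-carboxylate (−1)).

Positive (K, R): Lys4, Arg8, Arg10, Arg12, Lys13 → +5.
Negative (D, E): Asp2 → −1.
The N-terminus (+1) and C-terminus (−1) cancel.
Net charge = (+5) + (−1) = +4.

+4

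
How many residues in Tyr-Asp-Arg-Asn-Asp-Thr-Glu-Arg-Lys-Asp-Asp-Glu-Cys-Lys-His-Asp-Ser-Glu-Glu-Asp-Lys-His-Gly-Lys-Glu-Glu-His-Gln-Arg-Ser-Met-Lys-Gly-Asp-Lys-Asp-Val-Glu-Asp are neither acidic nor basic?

11

Acidic: D, E. Basic: K, R, H. All other residues are neither.
Matching residues: Tyr1, Asn4, Thr6, Cys13, Ser17, Gly23, Gln28, Ser30, Met31, Gly33, Val37.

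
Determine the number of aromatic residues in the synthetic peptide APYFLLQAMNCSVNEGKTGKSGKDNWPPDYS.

F, W, and Y each carry an aromatic ring on the side chain.
Matching residues: Y3, F4, W26, Y30.

4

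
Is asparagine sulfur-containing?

No

Only Cys (C) and Met (M) have a sulfur atom in the side chain.
Asparagine is not in this group.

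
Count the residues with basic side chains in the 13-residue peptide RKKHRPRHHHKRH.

12

The basic amino acids are Lys (K), Arg (R), and His (H).
Matching residues: R1, K2, K3, H4, R5, R7, H8, H9, H10, K11, R12, H13.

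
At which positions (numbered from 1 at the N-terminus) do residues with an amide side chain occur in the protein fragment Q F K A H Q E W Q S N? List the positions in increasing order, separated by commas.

1, 6, 9, 11

Only N (asparagine) and Q (glutamine) carry a side-chain carboxamide.
Matching residues: Q1, Q6, Q9, N11.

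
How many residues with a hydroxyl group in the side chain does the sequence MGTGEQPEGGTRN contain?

Serine (S), threonine (T), and tyrosine (Y) each carry a hydroxyl group on the side chain.
Matching residues: T3, T11.

2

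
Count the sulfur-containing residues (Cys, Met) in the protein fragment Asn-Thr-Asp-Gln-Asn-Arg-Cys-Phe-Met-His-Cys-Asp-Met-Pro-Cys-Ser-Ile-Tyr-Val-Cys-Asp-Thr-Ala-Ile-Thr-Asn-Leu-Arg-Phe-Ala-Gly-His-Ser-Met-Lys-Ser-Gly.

Matching residues: Cys7, Met9, Cys11, Met13, Cys15, Cys20, Met34.

7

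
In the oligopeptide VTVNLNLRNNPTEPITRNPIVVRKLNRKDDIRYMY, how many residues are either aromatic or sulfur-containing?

Aromatic: F, W, Y. Sulfur-containing: C, M.
Aromatic residues here: Y33, Y35 (2).
Sulfur-containing residues here: M34 (1).
The two groups share no amino acid, so total = 2 + 1 = 3.

3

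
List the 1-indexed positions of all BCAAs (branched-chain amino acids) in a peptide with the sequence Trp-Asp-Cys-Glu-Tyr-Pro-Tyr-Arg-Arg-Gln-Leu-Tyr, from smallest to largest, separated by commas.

The BCAAs are Val, Leu, and Ile — aliphatic side chains with a branch point.
Matching residues: Leu11.

11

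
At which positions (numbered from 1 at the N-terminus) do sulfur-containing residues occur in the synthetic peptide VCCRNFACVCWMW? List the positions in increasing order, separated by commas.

2, 3, 8, 10, 12

Only Cys (C) and Met (M) have a sulfur atom in the side chain.
Matching residues: C2, C3, C8, C10, M12.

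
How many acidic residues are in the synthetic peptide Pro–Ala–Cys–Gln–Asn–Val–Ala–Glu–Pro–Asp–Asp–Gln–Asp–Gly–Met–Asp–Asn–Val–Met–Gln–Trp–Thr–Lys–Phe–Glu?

Aspartate (D) and glutamate (E) have carboxylic-acid side chains and are the acidic amino acids.
Matching residues: Glu8, Asp10, Asp11, Asp13, Asp16, Glu25.

6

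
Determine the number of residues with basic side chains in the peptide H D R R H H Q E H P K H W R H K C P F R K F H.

The basic amino acids are Lys (K), Arg (R), and His (H).
Matching residues: H1, R3, R4, H5, H6, H9, K11, H12, R14, H15, K16, R20, K21, H23.

14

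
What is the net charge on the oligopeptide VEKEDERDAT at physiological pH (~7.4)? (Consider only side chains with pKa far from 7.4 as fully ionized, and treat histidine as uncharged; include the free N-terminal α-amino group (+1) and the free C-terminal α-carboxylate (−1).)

Near pH 7.4, K and R contribute +1 each, D and E contribute −1 each, and every other side chain (His included, as stated) is uncharged.
Positive (K, R): K3, R7 → +2.
Negative (D, E): E2, E4, D5, E6, D8 → −5.
The N-terminus (+1) and C-terminus (−1) cancel.
Net charge = (+2) + (−5) = −3.

-3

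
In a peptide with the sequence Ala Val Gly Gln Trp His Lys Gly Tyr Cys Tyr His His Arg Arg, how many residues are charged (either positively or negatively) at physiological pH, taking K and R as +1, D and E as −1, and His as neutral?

3

Charged side chains at pH ~7.4: K, R (positive); D, E (negative).
Matching residues: Lys7, Arg14, Arg15.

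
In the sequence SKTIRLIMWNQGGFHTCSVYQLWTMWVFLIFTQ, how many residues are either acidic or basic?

Acidic: D, E. Basic: H, K, R.
Acidic residues here: none (0).
Basic residues here: K2, R5, H15 (3).
The two groups share no amino acid, so total = 0 + 3 = 3.

3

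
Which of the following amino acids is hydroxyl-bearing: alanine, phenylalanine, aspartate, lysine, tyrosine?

The –OH-bearing residues are Ser, Thr (aliphatic alcohols), and Tyr (phenol).
Of the listed options, only tyrosine belongs to this group.

tyrosine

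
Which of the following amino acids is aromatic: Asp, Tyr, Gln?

Tyr

The aromatic amino acids are Phe (F, benzyl), Trp (W, indole), and Tyr (Y, phenol).
Of the listed options, only Tyr belongs to this group.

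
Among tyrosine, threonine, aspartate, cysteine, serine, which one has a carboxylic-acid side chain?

aspartate

The acidic residues are Asp (D) and Glu (E), whose side chains end in a carboxylate group.
Of the listed options, only aspartate belongs to this group.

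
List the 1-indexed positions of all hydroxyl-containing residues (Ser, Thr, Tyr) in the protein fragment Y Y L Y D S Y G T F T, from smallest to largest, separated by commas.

1, 2, 4, 6, 7, 9, 11

Matching residues: Y1, Y2, Y4, S6, Y7, T9, T11.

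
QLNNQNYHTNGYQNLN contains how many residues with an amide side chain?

Asparagine (N) and glutamine (Q) have uncharged amide side chains.
Matching residues: Q1, N3, N4, Q5, N6, N10, Q13, N14, N16.

9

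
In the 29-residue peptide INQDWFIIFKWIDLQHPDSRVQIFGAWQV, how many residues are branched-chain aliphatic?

8

V, L, and I make up the branched-chain aliphatic group.
Matching residues: I1, I7, I8, I12, L14, V21, I23, V29.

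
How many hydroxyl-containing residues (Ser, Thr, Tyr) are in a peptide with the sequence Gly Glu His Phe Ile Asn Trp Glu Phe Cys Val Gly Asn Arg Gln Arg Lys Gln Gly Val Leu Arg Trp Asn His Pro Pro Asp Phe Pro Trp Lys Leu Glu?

0

None of the 34 residues belong to this group.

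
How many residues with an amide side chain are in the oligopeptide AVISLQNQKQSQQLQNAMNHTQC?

Only N (asparagine) and Q (glutamine) carry a side-chain carboxamide.
Matching residues: Q6, N7, Q8, Q10, Q12, Q13, Q15, N16, N19, Q22.

10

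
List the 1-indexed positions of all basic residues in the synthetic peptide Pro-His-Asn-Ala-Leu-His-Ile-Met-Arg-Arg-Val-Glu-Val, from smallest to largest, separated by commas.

Lysine (K), arginine (R), and histidine (H) have basic, nitrogen-containing side chains.
Matching residues: His2, His6, Arg9, Arg10.

2, 6, 9, 10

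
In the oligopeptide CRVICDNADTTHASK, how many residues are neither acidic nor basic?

Acidic: D, E. Basic: K, R, H. All other residues are neither.
Matching residues: C1, V3, I4, C5, N7, A8, T10, T11, A13, S14.

10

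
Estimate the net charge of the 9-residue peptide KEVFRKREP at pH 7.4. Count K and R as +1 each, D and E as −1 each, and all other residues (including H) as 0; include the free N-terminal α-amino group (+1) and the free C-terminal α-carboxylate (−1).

Positive (K, R): K1, R5, K6, R7 → +4.
Negative (D, E): E2, E8 → −2.
The N-terminus (+1) and C-terminus (−1) cancel.
Net charge = (+4) + (−2) = +2.

+2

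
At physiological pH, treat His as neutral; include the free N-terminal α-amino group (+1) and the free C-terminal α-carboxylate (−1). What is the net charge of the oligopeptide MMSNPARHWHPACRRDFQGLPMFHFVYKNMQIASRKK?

+6

Near pH 7.4, K and R contribute +1 each, D and E contribute −1 each, and every other side chain (His included, as stated) is uncharged.
Positive (K, R): R7, R14, R15, K28, R35, K36, K37 → +7.
Negative (D, E): D16 → −1.
The N-terminus (+1) and C-terminus (−1) cancel.
Net charge = (+7) + (−1) = +6.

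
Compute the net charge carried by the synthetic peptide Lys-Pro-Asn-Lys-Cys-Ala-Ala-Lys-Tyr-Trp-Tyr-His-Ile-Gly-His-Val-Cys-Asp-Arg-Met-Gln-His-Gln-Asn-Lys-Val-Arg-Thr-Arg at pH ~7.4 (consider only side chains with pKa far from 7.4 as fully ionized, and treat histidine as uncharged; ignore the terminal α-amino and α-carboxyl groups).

The side chains ionized at physiological pH are Lys/Arg (+1) and Asp/Glu (−1); with His treated as neutral, nothing else contributes.
Positive (K, R): Lys1, Lys4, Lys8, Arg19, Lys25, Arg27, Arg29 → +7.
Negative (D, E): Asp18 → −1.
Net charge = (+7) + (−1) = +6.

+6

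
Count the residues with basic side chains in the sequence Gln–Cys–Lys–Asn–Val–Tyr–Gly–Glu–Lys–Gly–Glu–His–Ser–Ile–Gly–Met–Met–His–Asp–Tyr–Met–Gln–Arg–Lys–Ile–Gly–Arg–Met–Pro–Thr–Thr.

K, R, and H are the three residues with basic side chains (ε-amine, guanidinium, and imidazole respectively).
Matching residues: Lys3, Lys9, His12, His18, Arg23, Lys24, Arg27.

7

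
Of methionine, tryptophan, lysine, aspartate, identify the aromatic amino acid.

F, W, and Y each carry an aromatic ring on the side chain.
Of the listed options, only tryptophan belongs to this group.

tryptophan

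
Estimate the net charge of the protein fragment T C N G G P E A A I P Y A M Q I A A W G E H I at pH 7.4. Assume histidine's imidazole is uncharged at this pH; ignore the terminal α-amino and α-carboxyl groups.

-2

Near pH 7.4, K and R contribute +1 each, D and E contribute −1 each, and every other side chain (His included, as stated) is uncharged.
Positive (K, R): none → +0.
Negative (D, E): E7, E21 → −2.
Net charge = (+0) + (−2) = −2.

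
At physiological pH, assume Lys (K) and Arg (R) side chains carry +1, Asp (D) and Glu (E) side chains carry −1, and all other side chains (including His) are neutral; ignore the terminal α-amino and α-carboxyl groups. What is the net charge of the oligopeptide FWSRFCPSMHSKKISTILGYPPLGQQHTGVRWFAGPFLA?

+4

Positive (K, R): R4, K12, K13, R31 → +4.
Negative (D, E): none → −0.
Net charge = (+4) + (−0) = +4.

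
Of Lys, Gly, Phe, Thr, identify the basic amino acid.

Lys

Lysine (K), arginine (R), and histidine (H) have basic, nitrogen-containing side chains.
Of the listed options, only Lys belongs to this group.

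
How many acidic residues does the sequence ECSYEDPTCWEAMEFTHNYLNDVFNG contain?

Aspartate (D) and glutamate (E) have carboxylic-acid side chains and are the acidic amino acids.
Matching residues: E1, E5, D6, E11, E14, D22.

6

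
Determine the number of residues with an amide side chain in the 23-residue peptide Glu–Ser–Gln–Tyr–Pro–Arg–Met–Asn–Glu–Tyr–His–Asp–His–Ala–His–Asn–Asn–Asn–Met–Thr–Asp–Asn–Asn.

Only N (asparagine) and Q (glutamine) carry a side-chain carboxamide.
Matching residues: Gln3, Asn8, Asn16, Asn17, Asn18, Asn22, Asn23.

7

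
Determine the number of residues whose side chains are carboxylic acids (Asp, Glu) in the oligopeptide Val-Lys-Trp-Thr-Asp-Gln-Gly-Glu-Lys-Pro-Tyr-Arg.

2

Matching residues: Asp5, Glu8.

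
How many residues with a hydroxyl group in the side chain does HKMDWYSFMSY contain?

4

S, T, and Y are the three residues with a side-chain hydroxyl.
Matching residues: Y6, S7, S10, Y11.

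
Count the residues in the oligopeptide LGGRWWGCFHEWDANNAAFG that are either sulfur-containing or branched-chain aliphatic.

2

Sulfur-containing: C, M. Branched-chain aliphatic: I, L, V.
Sulfur-containing residues here: C8 (1).
Branched-chain aliphatic residues here: L1 (1).
The two groups share no amino acid, so total = 1 + 1 = 2.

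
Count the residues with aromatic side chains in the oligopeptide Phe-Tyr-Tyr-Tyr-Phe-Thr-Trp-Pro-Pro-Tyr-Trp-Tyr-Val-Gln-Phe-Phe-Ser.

11

F, W, and Y each carry an aromatic ring on the side chain.
Matching residues: Phe1, Tyr2, Tyr3, Tyr4, Phe5, Trp7, Tyr10, Trp11, Tyr12, Phe15, Phe16.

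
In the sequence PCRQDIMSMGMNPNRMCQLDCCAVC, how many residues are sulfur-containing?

9

Cysteine (C, thiol) and methionine (M, thioether) are the two sulfur-containing amino acids.
Matching residues: C2, M7, M9, M11, M16, C17, C21, C22, C25.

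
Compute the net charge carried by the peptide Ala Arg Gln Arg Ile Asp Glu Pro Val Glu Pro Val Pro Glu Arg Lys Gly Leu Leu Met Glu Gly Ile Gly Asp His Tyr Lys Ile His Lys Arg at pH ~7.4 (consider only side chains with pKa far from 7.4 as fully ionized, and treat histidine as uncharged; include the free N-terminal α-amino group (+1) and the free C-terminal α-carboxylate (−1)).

+1

At pH ~7.4 the Lys and Arg side chains are protonated (+1), the Asp and Glu side chains are deprotonated (−1), and with His taken as neutral all other side chains carry no charge.
Positive (K, R): Arg2, Arg4, Arg15, Lys16, Lys28, Lys31, Arg32 → +7.
Negative (D, E): Asp6, Glu7, Glu10, Glu14, Glu21, Asp25 → −6.
The N-terminus (+1) and C-terminus (−1) cancel.
Net charge = (+7) + (−6) = +1.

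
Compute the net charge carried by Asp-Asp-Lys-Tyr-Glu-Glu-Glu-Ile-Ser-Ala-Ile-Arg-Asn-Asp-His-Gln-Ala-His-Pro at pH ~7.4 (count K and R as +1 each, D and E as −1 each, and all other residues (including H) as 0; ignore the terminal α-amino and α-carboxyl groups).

-4

Positive (K, R): Lys3, Arg12 → +2.
Negative (D, E): Asp1, Asp2, Glu5, Glu6, Glu7, Asp14 → −6.
Net charge = (+2) + (−6) = −4.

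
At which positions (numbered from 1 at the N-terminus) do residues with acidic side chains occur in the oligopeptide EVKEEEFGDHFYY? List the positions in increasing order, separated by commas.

1, 4, 5, 6, 9

The acidic residues are Asp (D) and Glu (E), whose side chains end in a carboxylate group.
Matching residues: E1, E4, E5, E6, D9.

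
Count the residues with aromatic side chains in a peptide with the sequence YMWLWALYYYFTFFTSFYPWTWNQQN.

13

F, W, and Y each carry an aromatic ring on the side chain.
Matching residues: Y1, W3, W5, Y8, Y9, Y10, F11, F13, F14, F17, Y18, W20, W22.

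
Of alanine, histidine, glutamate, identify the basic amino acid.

histidine

The basic amino acids are Lys (K), Arg (R), and His (H).
Of the listed options, only histidine belongs to this group.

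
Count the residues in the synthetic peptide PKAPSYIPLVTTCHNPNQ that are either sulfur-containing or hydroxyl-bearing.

Sulfur-containing: C, M. Hydroxyl-bearing: S, T, Y.
Sulfur-containing residues here: C13 (1).
Hydroxyl-bearing residues here: S5, Y6, T11, T12 (4).
The two groups share no amino acid, so total = 1 + 4 = 5.

5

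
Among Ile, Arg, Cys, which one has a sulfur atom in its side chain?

Cysteine (C, thiol) and methionine (M, thioether) are the two sulfur-containing amino acids.
Of the listed options, only Cys belongs to this group.

Cys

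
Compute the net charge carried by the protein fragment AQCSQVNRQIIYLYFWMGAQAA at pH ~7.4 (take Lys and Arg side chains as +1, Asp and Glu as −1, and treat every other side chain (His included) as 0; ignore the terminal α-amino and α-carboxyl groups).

Positive (K, R): R8 → +1.
Negative (D, E): none → −0.
Net charge = (+1) + (−0) = +1.

+1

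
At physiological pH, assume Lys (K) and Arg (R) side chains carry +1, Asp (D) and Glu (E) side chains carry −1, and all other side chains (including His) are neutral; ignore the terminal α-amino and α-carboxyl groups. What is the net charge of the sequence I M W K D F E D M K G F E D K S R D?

Positive (K, R): K4, K10, K15, R17 → +4.
Negative (D, E): D5, E7, D8, E13, D14, D18 → −6.
Net charge = (+4) + (−6) = −2.

-2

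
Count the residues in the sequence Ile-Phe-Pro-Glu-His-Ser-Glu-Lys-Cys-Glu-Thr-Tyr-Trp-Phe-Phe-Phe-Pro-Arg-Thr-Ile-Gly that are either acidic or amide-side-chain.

Acidic: D, E. Amide-side-chain: N, Q.
Acidic residues here: Glu4, Glu7, Glu10 (3).
Amide-side-chain residues here: none (0).
The two groups share no amino acid, so total = 3 + 0 = 3.

3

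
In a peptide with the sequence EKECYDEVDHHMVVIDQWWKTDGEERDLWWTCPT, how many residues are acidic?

10

Aspartate (D) and glutamate (E) have carboxylic-acid side chains and are the acidic amino acids.
Matching residues: E1, E3, D6, E7, D9, D16, D22, E24, E25, D27.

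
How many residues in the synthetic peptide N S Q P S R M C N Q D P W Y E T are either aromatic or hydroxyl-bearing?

Aromatic: F, W, Y. Hydroxyl-bearing: S, T, Y.
Aromatic residues here: W13, Y14 (2).
Hydroxyl-bearing residues here: S2, S5, Y14, T16 (4).
Y is in both groups, so the 1 Y residue must not be double-counted.
Total = 2 + 4 − 1 = 5.

5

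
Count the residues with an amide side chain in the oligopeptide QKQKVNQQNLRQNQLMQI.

Asparagine (N) and glutamine (Q) have uncharged amide side chains.
Matching residues: Q1, Q3, N6, Q7, Q8, N9, Q12, N13, Q14, Q17.

10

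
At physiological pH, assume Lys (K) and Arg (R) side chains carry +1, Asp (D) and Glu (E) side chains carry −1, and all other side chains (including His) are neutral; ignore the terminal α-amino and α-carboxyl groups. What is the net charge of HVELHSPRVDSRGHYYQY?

Positive (K, R): R8, R12 → +2.
Negative (D, E): E3, D10 → −2.
Net charge = (+2) + (−2) = 0.

0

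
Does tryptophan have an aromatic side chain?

Phenylalanine (F), tryptophan (W), and tyrosine (Y) have aromatic ring side chains.
Tryptophan is in this group.

Yes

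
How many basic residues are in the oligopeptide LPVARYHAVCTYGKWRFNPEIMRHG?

Lysine (K), arginine (R), and histidine (H) have basic, nitrogen-containing side chains.
Matching residues: R5, H7, K14, R16, R23, H24.

6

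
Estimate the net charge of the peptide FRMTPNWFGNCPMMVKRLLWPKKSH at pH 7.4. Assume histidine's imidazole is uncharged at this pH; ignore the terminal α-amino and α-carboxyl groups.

+5

Near pH 7.4, K and R contribute +1 each, D and E contribute −1 each, and every other side chain (His included, as stated) is uncharged.
Positive (K, R): R2, K16, R17, K22, K23 → +5.
Negative (D, E): none → −0.
Net charge = (+5) + (−0) = +5.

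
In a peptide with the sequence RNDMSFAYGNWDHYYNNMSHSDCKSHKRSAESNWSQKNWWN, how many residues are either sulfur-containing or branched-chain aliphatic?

3

Sulfur-containing: C, M. Branched-chain aliphatic: I, L, V.
Sulfur-containing residues here: M4, M18, C23 (3).
Branched-chain aliphatic residues here: none (0).
The two groups share no amino acid, so total = 3 + 0 = 3.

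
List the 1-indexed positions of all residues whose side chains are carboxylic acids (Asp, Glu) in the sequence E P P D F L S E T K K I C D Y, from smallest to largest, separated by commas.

1, 4, 8, 14

Matching residues: E1, D4, E8, D14.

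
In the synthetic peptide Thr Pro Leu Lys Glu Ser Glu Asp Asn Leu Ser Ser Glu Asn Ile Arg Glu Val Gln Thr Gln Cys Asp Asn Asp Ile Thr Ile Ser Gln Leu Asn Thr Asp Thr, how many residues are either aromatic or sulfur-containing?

1

Aromatic: F, W, Y. Sulfur-containing: C, M.
Aromatic residues here: none (0).
Sulfur-containing residues here: Cys22 (1).
The two groups share no amino acid, so total = 0 + 1 = 1.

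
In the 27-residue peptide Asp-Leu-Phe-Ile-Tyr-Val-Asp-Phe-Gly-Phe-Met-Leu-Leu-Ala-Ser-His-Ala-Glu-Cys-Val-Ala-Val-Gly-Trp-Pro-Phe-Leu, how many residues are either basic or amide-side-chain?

Basic: H, K, R. Amide-side-chain: N, Q.
Basic residues here: His16 (1).
Amide-side-chain residues here: none (0).
The two groups share no amino acid, so total = 1 + 0 = 1.

1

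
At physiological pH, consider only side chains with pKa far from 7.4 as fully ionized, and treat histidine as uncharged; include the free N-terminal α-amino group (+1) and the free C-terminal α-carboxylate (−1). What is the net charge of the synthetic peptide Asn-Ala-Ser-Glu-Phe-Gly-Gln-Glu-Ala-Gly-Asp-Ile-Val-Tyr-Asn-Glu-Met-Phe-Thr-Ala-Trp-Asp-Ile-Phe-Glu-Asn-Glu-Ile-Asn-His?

Near pH 7.4, K and R contribute +1 each, D and E contribute −1 each, and every other side chain (His included, as stated) is uncharged.
Positive (K, R): none → +0.
Negative (D, E): Glu4, Glu8, Asp11, Glu16, Asp22, Glu25, Glu27 → −7.
The N-terminus (+1) and C-terminus (−1) cancel.
Net charge = (+0) + (−7) = −7.

-7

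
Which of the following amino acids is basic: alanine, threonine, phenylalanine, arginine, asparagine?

arginine

K, R, and H are the three residues with basic side chains (ε-amine, guanidinium, and imidazole respectively).
Of the listed options, only arginine belongs to this group.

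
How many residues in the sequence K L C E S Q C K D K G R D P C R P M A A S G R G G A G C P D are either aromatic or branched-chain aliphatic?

Aromatic: F, W, Y. Branched-chain aliphatic: I, L, V.
Aromatic residues here: none (0).
Branched-chain aliphatic residues here: L2 (1).
The two groups share no amino acid, so total = 0 + 1 = 1.

1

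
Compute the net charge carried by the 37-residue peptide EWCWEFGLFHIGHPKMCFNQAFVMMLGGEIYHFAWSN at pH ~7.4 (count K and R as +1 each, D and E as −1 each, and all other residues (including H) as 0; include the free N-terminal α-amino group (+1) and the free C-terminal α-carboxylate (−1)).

-2

Positive (K, R): K15 → +1.
Negative (D, E): E1, E5, E29 → −3.
The N-terminus (+1) and C-terminus (−1) cancel.
Net charge = (+1) + (−3) = −2.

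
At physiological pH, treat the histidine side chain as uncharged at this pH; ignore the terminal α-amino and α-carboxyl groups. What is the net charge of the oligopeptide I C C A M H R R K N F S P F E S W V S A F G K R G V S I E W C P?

+3

The side chains ionized at physiological pH are Lys/Arg (+1) and Asp/Glu (−1); with His treated as neutral, nothing else contributes.
Positive (K, R): R7, R8, K9, K23, R24 → +5.
Negative (D, E): E15, E29 → −2.
Net charge = (+5) + (−2) = +3.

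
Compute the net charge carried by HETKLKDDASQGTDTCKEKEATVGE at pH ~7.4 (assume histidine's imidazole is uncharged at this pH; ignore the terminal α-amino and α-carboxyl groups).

Near pH 7.4, K and R contribute +1 each, D and E contribute −1 each, and every other side chain (His included, as stated) is uncharged.
Positive (K, R): K4, K6, K17, K19 → +4.
Negative (D, E): E2, D7, D8, D14, E18, E20, E25 → −7.
Net charge = (+4) + (−7) = −3.

-3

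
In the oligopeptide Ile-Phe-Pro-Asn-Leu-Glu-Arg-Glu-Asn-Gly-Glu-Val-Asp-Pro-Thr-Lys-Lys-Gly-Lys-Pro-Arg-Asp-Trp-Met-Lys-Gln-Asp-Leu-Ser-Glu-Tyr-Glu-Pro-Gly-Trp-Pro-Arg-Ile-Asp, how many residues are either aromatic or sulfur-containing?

Aromatic: F, W, Y. Sulfur-containing: C, M.
Aromatic residues here: Phe2, Trp23, Tyr31, Trp35 (4).
Sulfur-containing residues here: Met24 (1).
The two groups share no amino acid, so total = 4 + 1 = 5.

5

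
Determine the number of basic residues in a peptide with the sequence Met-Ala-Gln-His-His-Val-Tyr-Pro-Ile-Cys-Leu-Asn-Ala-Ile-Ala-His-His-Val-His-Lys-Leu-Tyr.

Lysine (K), arginine (R), and histidine (H) have basic, nitrogen-containing side chains.
Matching residues: His4, His5, His16, His17, His19, Lys20.

6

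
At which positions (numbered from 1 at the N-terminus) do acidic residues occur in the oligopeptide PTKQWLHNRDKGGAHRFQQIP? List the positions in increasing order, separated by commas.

10

The acidic residues are Asp (D) and Glu (E), whose side chains end in a carboxylate group.
Matching residues: D10.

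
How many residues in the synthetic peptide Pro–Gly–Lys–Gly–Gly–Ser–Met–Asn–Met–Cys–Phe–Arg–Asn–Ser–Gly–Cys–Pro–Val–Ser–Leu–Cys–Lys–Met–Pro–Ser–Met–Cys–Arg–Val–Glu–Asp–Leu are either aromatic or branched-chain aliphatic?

5

Aromatic: F, W, Y. Branched-chain aliphatic: I, L, V.
Aromatic residues here: Phe11 (1).
Branched-chain aliphatic residues here: Val18, Leu20, Val29, Leu32 (4).
The two groups share no amino acid, so total = 1 + 4 = 5.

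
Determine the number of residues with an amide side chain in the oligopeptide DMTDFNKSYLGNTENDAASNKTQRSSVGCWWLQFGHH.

6

The amide-side-chain residues are Asn (N) and Gln (Q).
Matching residues: N6, N12, N15, N20, Q23, Q33.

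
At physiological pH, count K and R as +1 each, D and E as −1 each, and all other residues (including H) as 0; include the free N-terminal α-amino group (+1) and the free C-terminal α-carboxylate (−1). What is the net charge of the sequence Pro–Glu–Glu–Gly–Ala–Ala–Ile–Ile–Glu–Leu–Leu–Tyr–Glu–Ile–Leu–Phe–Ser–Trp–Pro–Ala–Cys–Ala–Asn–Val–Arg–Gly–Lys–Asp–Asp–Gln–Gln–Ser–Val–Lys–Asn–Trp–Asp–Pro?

Positive (K, R): Arg25, Lys27, Lys34 → +3.
Negative (D, E): Glu2, Glu3, Glu9, Glu13, Asp28, Asp29, Asp37 → −7.
The N-terminus (+1) and C-terminus (−1) cancel.
Net charge = (+3) + (−7) = −4.

-4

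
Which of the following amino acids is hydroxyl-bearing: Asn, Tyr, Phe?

Tyr

The –OH-bearing residues are Ser, Thr (aliphatic alcohols), and Tyr (phenol).
Of the listed options, only Tyr belongs to this group.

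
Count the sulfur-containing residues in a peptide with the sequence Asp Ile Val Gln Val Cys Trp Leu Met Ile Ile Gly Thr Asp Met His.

The sulfur-bearing residues are cysteine (–SH) and methionine (–S–CH₃).
Matching residues: Cys6, Met9, Met15.

3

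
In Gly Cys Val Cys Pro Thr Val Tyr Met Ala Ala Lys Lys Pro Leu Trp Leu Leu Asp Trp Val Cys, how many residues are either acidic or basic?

Acidic: D, E. Basic: H, K, R.
Acidic residues here: Asp19 (1).
Basic residues here: Lys12, Lys13 (2).
The two groups share no amino acid, so total = 1 + 2 = 3.

3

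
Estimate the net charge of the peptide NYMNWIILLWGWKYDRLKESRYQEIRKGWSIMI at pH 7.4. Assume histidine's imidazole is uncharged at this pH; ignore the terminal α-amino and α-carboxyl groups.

The side chains ionized at physiological pH are Lys/Arg (+1) and Asp/Glu (−1); with His treated as neutral, nothing else contributes.
Positive (K, R): K13, R16, K18, R21, R26, K27 → +6.
Negative (D, E): D15, E19, E24 → −3.
Net charge = (+6) + (−3) = +3.

+3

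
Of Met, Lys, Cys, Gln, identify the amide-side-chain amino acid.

Gln

Asparagine (N) and glutamine (Q) have uncharged amide side chains.
Of the listed options, only Gln belongs to this group.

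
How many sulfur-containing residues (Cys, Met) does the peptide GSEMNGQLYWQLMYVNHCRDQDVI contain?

3

Matching residues: M4, M13, C18.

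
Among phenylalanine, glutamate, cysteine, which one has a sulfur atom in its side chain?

Only Cys (C) and Met (M) have a sulfur atom in the side chain.
Of the listed options, only cysteine belongs to this group.

cysteine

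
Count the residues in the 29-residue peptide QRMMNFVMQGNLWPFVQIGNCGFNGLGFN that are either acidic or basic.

Acidic: D, E. Basic: H, K, R.
Acidic residues here: none (0).
Basic residues here: R2 (1).
The two groups share no amino acid, so total = 0 + 1 = 1.

1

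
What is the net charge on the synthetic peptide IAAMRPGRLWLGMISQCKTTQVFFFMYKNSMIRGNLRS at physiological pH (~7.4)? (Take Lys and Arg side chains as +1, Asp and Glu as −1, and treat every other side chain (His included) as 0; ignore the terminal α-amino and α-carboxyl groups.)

+6

Positive (K, R): R5, R8, K18, K28, R33, R37 → +6.
Negative (D, E): none → −0.
Net charge = (+6) + (−0) = +6.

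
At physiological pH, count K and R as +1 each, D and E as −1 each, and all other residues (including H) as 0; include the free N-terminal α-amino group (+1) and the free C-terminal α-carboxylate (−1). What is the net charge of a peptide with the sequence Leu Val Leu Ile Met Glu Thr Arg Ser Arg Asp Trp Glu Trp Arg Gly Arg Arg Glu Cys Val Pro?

+1

Positive (K, R): Arg8, Arg10, Arg15, Arg17, Arg18 → +5.
Negative (D, E): Glu6, Asp11, Glu13, Glu19 → −4.
The N-terminus (+1) and C-terminus (−1) cancel.
Net charge = (+5) + (−4) = +1.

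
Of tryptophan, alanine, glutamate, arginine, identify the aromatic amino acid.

The aromatic amino acids are Phe (F, benzyl), Trp (W, indole), and Tyr (Y, phenol).
Of the listed options, only tryptophan belongs to this group.

tryptophan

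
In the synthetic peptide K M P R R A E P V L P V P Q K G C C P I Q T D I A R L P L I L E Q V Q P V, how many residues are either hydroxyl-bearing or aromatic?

1

Hydroxyl-bearing: S, T, Y. Aromatic: F, W, Y.
Hydroxyl-bearing residues here: T22 (1).
Aromatic residues here: none (0).
(Y belongs to both groups, but none appear in this sequence.) Total = 1 + 0 = 1.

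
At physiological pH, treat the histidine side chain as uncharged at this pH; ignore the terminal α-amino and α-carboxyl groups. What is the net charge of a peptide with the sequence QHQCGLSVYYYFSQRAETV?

0

The side chains ionized at physiological pH are Lys/Arg (+1) and Asp/Glu (−1); with His treated as neutral, nothing else contributes.
Positive (K, R): R15 → +1.
Negative (D, E): E17 → −1.
Net charge = (+1) + (−1) = 0.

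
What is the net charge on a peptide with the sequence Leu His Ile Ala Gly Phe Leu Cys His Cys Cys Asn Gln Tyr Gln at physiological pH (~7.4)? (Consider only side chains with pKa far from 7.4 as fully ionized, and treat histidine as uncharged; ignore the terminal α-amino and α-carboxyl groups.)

At pH ~7.4 the Lys and Arg side chains are protonated (+1), the Asp and Glu side chains are deprotonated (−1), and with His taken as neutral all other side chains carry no charge.
Positive (K, R): none → +0.
Negative (D, E): none → −0.
Net charge = (+0) + (−0) = 0.

0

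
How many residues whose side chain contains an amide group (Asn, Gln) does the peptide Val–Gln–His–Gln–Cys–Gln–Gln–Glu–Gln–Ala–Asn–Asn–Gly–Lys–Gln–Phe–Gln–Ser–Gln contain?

Matching residues: Gln2, Gln4, Gln6, Gln7, Gln9, Asn11, Asn12, Gln15, Gln17, Gln19.

10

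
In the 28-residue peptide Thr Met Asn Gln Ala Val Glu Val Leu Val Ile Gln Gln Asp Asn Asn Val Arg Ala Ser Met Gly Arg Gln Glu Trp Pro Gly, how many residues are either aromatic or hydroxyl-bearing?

Aromatic: F, W, Y. Hydroxyl-bearing: S, T, Y.
Aromatic residues here: Trp26 (1).
Hydroxyl-bearing residues here: Thr1, Ser20 (2).
(Y belongs to both groups, but none appear in this sequence.) Total = 1 + 2 = 3.

3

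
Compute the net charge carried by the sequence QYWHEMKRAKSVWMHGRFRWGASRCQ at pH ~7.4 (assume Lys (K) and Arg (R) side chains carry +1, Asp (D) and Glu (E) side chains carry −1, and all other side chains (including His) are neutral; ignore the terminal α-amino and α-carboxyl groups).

Positive (K, R): K7, R8, K10, R17, R19, R24 → +6.
Negative (D, E): E5 → −1.
Net charge = (+6) + (−1) = +5.

+5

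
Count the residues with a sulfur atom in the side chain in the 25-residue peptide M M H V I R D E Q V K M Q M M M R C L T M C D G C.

Only Cys (C) and Met (M) have a sulfur atom in the side chain.
Matching residues: M1, M2, M12, M14, M15, M16, C18, M21, C22, C25.

10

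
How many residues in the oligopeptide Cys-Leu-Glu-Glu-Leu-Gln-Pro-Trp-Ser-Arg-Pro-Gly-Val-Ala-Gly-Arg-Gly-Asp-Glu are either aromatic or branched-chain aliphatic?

4

Aromatic: F, W, Y. Branched-chain aliphatic: I, L, V.
Aromatic residues here: Trp8 (1).
Branched-chain aliphatic residues here: Leu2, Leu5, Val13 (3).
The two groups share no amino acid, so total = 1 + 3 = 4.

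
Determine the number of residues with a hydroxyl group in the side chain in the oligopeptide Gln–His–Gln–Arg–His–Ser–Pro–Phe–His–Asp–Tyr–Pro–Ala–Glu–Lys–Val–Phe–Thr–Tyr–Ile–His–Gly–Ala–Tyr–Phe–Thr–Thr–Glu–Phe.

7

The –OH-bearing residues are Ser, Thr (aliphatic alcohols), and Tyr (phenol).
Matching residues: Ser6, Tyr11, Thr18, Tyr19, Tyr24, Thr26, Thr27.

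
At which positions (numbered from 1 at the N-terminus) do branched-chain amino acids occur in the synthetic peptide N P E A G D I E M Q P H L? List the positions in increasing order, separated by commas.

7, 13

Valine (V), leucine (L), and isoleucine (I) are the branched-chain amino acids.
Matching residues: I7, L13.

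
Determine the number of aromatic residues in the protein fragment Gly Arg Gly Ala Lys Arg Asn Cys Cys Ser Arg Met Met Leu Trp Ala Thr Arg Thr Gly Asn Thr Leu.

F, W, and Y each carry an aromatic ring on the side chain.
Matching residues: Trp15.

1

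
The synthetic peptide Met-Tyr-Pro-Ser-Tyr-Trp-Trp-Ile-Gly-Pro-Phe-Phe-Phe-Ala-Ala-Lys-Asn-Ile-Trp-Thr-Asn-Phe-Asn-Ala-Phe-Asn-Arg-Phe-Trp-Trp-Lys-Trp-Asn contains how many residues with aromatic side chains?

Phenylalanine (F), tryptophan (W), and tyrosine (Y) have aromatic ring side chains.
Matching residues: Tyr2, Tyr5, Trp6, Trp7, Phe11, Phe12, Phe13, Trp19, Phe22, Phe25, Phe28, Trp29, Trp30, Trp32.

14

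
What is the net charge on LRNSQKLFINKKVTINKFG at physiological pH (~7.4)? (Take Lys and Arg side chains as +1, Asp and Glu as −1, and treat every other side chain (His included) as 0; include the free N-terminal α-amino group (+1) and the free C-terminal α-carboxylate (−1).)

+5

Positive (K, R): R2, K6, K11, K12, K17 → +5.
Negative (D, E): none → −0.
The N-terminus (+1) and C-terminus (−1) cancel.
Net charge = (+5) + (−0) = +5.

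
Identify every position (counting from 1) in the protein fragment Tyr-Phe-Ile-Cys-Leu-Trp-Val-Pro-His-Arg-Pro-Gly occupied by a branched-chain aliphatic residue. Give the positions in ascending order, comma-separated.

3, 5, 7

V, L, and I make up the branched-chain aliphatic group.
Matching residues: Ile3, Leu5, Val7.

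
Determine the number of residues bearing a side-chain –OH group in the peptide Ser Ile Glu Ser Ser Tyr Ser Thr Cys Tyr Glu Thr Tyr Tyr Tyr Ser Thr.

13

The –OH-bearing residues are Ser, Thr (aliphatic alcohols), and Tyr (phenol).
Matching residues: Ser1, Ser4, Ser5, Tyr6, Ser7, Thr8, Tyr10, Thr12, Tyr13, Tyr14, Tyr15, Ser16, Thr17.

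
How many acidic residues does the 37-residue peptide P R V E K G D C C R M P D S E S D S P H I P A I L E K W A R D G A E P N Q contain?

Aspartate (D) and glutamate (E) have carboxylic-acid side chains and are the acidic amino acids.
Matching residues: E4, D7, D13, E15, D17, E26, D31, E34.

8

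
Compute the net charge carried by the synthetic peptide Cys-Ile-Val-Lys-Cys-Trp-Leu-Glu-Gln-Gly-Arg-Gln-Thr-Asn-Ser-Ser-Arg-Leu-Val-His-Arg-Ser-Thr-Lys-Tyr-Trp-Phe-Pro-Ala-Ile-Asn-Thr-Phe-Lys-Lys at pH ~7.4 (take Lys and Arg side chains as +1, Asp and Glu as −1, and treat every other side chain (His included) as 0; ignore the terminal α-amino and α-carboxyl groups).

Positive (K, R): Lys4, Arg11, Arg17, Arg21, Lys24, Lys34, Lys35 → +7.
Negative (D, E): Glu8 → −1.
Net charge = (+7) + (−1) = +6.

+6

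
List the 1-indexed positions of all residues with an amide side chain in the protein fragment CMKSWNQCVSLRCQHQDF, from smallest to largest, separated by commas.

Asparagine (N) and glutamine (Q) have uncharged amide side chains.
Matching residues: N6, Q7, Q14, Q16.

6, 7, 14, 16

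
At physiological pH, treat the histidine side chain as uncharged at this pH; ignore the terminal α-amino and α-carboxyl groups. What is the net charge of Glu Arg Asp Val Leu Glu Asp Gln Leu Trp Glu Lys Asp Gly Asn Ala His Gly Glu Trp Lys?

The side chains ionized at physiological pH are Lys/Arg (+1) and Asp/Glu (−1); with His treated as neutral, nothing else contributes.
Positive (K, R): Arg2, Lys12, Lys21 → +3.
Negative (D, E): Glu1, Asp3, Glu6, Asp7, Glu11, Asp13, Glu19 → −7.
Net charge = (+3) + (−7) = −4.

-4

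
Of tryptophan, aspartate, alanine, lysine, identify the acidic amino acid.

aspartate

The acidic residues are Asp (D) and Glu (E), whose side chains end in a carboxylate group.
Of the listed options, only aspartate belongs to this group.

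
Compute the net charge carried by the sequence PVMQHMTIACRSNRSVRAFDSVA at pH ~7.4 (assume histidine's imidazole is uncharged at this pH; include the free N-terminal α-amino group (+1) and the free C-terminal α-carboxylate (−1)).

At pH ~7.4 the Lys and Arg side chains are protonated (+1), the Asp and Glu side chains are deprotonated (−1), and with His taken as neutral all other side chains carry no charge.
Positive (K, R): R11, R14, R17 → +3.
Negative (D, E): D20 → −1.
The N-terminus (+1) and C-terminus (−1) cancel.
Net charge = (+3) + (−1) = +2.

+2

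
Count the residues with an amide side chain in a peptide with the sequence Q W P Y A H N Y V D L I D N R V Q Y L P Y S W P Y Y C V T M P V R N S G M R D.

5

Only N (asparagine) and Q (glutamine) carry a side-chain carboxamide.
Matching residues: Q1, N7, N14, Q17, N34.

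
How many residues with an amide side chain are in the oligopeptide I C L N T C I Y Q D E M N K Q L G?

The amide-side-chain residues are Asn (N) and Gln (Q).
Matching residues: N4, Q9, N13, Q15.

4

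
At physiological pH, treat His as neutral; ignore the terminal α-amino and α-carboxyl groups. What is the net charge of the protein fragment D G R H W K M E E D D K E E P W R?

The side chains ionized at physiological pH are Lys/Arg (+1) and Asp/Glu (−1); with His treated as neutral, nothing else contributes.
Positive (K, R): R3, K6, K12, R17 → +4.
Negative (D, E): D1, E8, E9, D10, D11, E13, E14 → −7.
Net charge = (+4) + (−7) = −3.

-3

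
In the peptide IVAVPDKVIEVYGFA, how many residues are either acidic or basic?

3

Acidic: D, E. Basic: H, K, R.
Acidic residues here: D6, E10 (2).
Basic residues here: K7 (1).
The two groups share no amino acid, so total = 2 + 1 = 3.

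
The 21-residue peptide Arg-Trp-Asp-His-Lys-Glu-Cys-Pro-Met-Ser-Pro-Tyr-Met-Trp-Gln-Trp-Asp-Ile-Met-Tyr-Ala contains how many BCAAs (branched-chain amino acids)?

1

V, L, and I make up the branched-chain aliphatic group.
Matching residues: Ile18.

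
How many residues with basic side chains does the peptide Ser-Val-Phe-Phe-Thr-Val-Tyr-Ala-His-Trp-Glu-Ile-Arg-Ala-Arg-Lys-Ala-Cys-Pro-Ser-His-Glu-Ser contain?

5

The basic amino acids are Lys (K), Arg (R), and His (H).
Matching residues: His9, Arg13, Arg15, Lys16, His21.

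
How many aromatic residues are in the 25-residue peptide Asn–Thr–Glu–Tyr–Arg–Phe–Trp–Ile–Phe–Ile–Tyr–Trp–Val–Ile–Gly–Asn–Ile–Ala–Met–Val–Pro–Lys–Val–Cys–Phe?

F, W, and Y each carry an aromatic ring on the side chain.
Matching residues: Tyr4, Phe6, Trp7, Phe9, Tyr11, Trp12, Phe25.

7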